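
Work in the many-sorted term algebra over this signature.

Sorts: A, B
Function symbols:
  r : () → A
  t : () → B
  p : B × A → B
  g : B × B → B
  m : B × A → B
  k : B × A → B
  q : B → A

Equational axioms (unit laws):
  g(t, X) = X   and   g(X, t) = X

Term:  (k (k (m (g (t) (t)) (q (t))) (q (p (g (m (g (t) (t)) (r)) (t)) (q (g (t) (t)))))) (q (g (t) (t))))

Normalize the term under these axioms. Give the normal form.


1. (k (k (m (g (t) (t)) (q (t))) (q (p (g (m (g (t) (t)) (r)) (t)) (q (g (t) (t)))))) (q (g (t) (t))))  →  (k (k (m (t) (q (t))) (q (p (g (m (g (t) (t)) (r)) (t)) (q (g (t) (t)))))) (q (g (t) (t))))
2. (k (k (m (t) (q (t))) (q (p (g (m (g (t) (t)) (r)) (t)) (q (g (t) (t)))))) (q (g (t) (t))))  →  (k (k (m (t) (q (t))) (q (p (m (g (t) (t)) (r)) (q (g (t) (t)))))) (q (g (t) (t))))
3. (k (k (m (t) (q (t))) (q (p (m (g (t) (t)) (r)) (q (g (t) (t)))))) (q (g (t) (t))))  →  (k (k (m (t) (q (t))) (q (p (m (t) (r)) (q (g (t) (t)))))) (q (g (t) (t))))
4. (k (k (m (t) (q (t))) (q (p (m (t) (r)) (q (g (t) (t)))))) (q (g (t) (t))))  →  (k (k (m (t) (q (t))) (q (p (m (t) (r)) (q (t))))) (q (g (t) (t))))
5. (k (k (m (t) (q (t))) (q (p (m (t) (r)) (q (t))))) (q (g (t) (t))))  →  (k (k (m (t) (q (t))) (q (p (m (t) (r)) (q (t))))) (q (t)))

normal form = (k (k (m (t) (q (t))) (q (p (m (t) (r)) (q (t))))) (q (t)))


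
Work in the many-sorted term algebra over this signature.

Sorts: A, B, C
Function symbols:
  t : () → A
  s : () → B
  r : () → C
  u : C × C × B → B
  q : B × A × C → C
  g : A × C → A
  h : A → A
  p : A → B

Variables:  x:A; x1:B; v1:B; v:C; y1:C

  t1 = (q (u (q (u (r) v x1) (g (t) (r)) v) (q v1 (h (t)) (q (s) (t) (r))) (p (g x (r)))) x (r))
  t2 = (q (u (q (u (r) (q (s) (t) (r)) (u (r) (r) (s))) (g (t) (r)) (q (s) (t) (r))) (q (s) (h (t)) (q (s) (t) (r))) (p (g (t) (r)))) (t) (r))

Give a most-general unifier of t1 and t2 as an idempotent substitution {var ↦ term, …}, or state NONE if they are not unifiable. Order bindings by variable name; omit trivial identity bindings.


{v ↦ (q (s) (t) (r)), v1 ↦ (s), x ↦ (t), x1 ↦ (u (r) (r) (s))}


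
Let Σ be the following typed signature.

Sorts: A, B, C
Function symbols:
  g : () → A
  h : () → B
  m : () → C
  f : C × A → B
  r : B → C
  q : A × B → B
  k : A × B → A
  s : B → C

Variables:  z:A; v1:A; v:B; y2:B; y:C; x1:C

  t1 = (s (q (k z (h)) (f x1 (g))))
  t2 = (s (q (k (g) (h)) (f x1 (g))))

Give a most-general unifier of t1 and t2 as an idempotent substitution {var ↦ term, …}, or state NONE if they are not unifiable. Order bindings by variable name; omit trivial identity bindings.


{z ↦ (g)}


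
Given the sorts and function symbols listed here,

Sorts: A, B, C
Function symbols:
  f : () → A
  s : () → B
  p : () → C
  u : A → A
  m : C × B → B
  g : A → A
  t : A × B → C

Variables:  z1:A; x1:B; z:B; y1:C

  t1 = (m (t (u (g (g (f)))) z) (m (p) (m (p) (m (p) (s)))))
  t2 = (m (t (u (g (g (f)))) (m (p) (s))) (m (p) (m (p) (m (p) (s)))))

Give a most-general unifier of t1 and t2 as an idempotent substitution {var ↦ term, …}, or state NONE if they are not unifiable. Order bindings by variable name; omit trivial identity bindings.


{z ↦ (m (p) (s))}


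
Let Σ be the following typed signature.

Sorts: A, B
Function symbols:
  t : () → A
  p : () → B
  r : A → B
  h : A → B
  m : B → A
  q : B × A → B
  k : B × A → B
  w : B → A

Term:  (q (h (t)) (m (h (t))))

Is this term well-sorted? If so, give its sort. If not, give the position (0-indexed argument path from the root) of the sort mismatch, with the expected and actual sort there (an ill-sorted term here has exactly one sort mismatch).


    (t) : A
  (h (t)) : B
      (t) : A
    (h (t)) : B
  (m (h (t))) : A
(q (h (t)) (m (h (t)))) : B

well-sorted; sort = B


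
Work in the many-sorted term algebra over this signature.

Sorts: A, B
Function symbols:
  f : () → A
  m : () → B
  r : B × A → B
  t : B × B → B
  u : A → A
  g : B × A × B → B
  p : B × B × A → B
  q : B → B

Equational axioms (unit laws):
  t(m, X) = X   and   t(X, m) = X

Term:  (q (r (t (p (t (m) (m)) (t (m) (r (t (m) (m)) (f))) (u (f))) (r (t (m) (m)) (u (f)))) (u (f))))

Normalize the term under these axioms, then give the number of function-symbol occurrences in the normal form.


1. (q (r (t (p (t (m) (m)) (t (m) (r (t (m) (m)) (f))) (u (f))) (r (t (m) (m)) (u (f)))) (u (f))))  →  (q (r (t (p (m) (t (m) (r (t (m) (m)) (f))) (u (f))) (r (t (m) (m)) (u (f)))) (u (f))))
2. (q (r (t (p (m) (t (m) (r (t (m) (m)) (f))) (u (f))) (r (t (m) (m)) (u (f)))) (u (f))))  →  (q (r (t (p (m) (r (t (m) (m)) (f)) (u (f))) (r (t (m) (m)) (u (f)))) (u (f))))
3. (q (r (t (p (m) (r (t (m) (m)) (f)) (u (f))) (r (t (m) (m)) (u (f)))) (u (f))))  →  (q (r (t (p (m) (r (m) (f)) (u (f))) (r (t (m) (m)) (u (f)))) (u (f))))
4. (q (r (t (p (m) (r (m) (f)) (u (f))) (r (t (m) (m)) (u (f)))) (u (f))))  →  (q (r (t (p (m) (r (m) (f)) (u (f))) (r (m) (u (f)))) (u (f))))
normal form: (q (r (t (p (m) (r (m) (f)) (u (f))) (r (m) (u (f)))) (u (f))))

size = 16


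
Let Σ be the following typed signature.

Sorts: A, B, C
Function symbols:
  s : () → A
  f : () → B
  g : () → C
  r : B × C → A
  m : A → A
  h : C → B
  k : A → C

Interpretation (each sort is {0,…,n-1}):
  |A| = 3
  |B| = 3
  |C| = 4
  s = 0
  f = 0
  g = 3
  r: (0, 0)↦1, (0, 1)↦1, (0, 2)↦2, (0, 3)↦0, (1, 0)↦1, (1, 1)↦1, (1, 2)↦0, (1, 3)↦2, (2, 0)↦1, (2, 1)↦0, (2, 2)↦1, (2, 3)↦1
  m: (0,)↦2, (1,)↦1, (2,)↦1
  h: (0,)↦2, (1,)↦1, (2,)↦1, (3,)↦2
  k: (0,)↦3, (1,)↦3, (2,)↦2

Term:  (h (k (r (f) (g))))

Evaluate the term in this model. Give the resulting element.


value = 2

  f = 0
  g = 3
  (r (f) (g)) = r(0, 3) = 0
  (k (r (f) (g))) = k(0,) = 3
  (h (k (r (f) (g)))) = h(3,) = 2


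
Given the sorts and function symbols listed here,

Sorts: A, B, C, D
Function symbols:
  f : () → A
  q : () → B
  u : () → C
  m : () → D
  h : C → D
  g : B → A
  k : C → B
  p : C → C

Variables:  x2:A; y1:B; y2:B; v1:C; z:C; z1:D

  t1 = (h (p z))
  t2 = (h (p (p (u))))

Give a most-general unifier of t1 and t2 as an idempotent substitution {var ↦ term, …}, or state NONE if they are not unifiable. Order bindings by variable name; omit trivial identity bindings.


{z ↦ (p (u))}


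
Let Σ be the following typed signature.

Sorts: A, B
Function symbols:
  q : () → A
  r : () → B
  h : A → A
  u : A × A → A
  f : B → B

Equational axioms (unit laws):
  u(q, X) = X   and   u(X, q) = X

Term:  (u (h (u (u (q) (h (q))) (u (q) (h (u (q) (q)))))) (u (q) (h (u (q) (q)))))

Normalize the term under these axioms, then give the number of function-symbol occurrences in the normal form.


size = 9

1. (u (h (u (u (q) (h (q))) (u (q) (h (u (q) (q)))))) (u (q) (h (u (q) (q)))))  →  (u (h (u (h (q)) (u (q) (h (u (q) (q)))))) (u (q) (h (u (q) (q)))))
2. (u (h (u (h (q)) (u (q) (h (u (q) (q)))))) (u (q) (h (u (q) (q)))))  →  (u (h (u (h (q)) (h (u (q) (q))))) (u (q) (h (u (q) (q)))))
3. (u (h (u (h (q)) (h (u (q) (q))))) (u (q) (h (u (q) (q)))))  →  (u (h (u (h (q)) (h (q)))) (u (q) (h (u (q) (q)))))
4. (u (h (u (h (q)) (h (q)))) (u (q) (h (u (q) (q)))))  →  (u (h (u (h (q)) (h (q)))) (h (u (q) (q))))
5. (u (h (u (h (q)) (h (q)))) (h (u (q) (q))))  →  (u (h (u (h (q)) (h (q)))) (h (q)))
normal form: (u (h (u (h (q)) (h (q)))) (h (q)))


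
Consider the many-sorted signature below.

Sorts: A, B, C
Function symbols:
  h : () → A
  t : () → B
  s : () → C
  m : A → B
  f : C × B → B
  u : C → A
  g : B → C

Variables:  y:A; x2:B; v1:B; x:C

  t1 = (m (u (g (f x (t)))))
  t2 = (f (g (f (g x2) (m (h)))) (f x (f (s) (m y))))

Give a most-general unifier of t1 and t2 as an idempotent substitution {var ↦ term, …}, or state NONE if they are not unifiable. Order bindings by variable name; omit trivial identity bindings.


head clash or occurs-check failure — not unifiable

NONE (not unifiable)


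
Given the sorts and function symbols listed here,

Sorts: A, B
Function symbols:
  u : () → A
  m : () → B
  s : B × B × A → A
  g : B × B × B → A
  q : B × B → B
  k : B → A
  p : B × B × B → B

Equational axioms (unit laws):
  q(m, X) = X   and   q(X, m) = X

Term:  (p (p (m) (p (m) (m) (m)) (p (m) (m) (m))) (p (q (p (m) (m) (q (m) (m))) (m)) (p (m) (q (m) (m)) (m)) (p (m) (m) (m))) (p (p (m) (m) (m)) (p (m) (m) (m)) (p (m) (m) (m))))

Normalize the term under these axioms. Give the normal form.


1. (p (p (m) (p (m) (m) (m)) (p (m) (m) (m))) (p (q (p (m) (m) (q (m) (m))) (m)) (p (m) (q (m) (m)) (m)) (p (m) (m) (m))) (p (p (m) (m) (m)) (p (m) (m) (m)) (p (m) (m) (m))))  →  (p (p (m) (p (m) (m) (m)) (p (m) (m) (m))) (p (p (m) (m) (q (m) (m))) (p (m) (q (m) (m)) (m)) (p (m) (m) (m))) (p (p (m) (m) (m)) (p (m) (m) (m)) (p (m) (m) (m))))
2. (p (p (m) (p (m) (m) (m)) (p (m) (m) (m))) (p (p (m) (m) (q (m) (m))) (p (m) (q (m) (m)) (m)) (p (m) (m) (m))) (p (p (m) (m) (m)) (p (m) (m) (m)) (p (m) (m) (m))))  →  (p (p (m) (p (m) (m) (m)) (p (m) (m) (m))) (p (p (m) (m) (m)) (p (m) (q (m) (m)) (m)) (p (m) (m) (m))) (p (p (m) (m) (m)) (p (m) (m) (m)) (p (m) (m) (m))))
3. (p (p (m) (p (m) (m) (m)) (p (m) (m) (m))) (p (p (m) (m) (m)) (p (m) (q (m) (m)) (m)) (p (m) (m) (m))) (p (p (m) (m) (m)) (p (m) (m) (m)) (p (m) (m) (m))))  →  (p (p (m) (p (m) (m) (m)) (p (m) (m) (m))) (p (p (m) (m) (m)) (p (m) (m) (m)) (p (m) (m) (m))) (p (p (m) (m) (m)) (p (m) (m) (m)) (p (m) (m) (m))))

normal form = (p (p (m) (p (m) (m) (m)) (p (m) (m) (m))) (p (p (m) (m) (m)) (p (m) (m) (m)) (p (m) (m) (m))) (p (p (m) (m) (m)) (p (m) (m) (m)) (p (m) (m) (m))))


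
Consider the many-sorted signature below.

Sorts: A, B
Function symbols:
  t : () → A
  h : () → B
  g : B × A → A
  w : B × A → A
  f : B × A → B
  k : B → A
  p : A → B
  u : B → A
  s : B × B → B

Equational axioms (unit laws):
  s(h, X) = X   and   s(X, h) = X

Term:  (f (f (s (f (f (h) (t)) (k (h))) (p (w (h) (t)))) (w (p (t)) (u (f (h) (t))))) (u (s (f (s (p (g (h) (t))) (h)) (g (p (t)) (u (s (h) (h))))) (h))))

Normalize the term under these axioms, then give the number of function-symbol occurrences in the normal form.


size = 31

1. (f (f (s (f (f (h) (t)) (k (h))) (p (w (h) (t)))) (w (p (t)) (u (f (h) (t))))) (u (s (f (s (p (g (h) (t))) (h)) (g (p (t)) (u (s (h) (h))))) (h))))  →  (f (f (s (f (f (h) (t)) (k (h))) (p (w (h) (t)))) (w (p (t)) (u (f (h) (t))))) (u (f (s (p (g (h) (t))) (h)) (g (p (t)) (u (s (h) (h)))))))
2. (f (f (s (f (f (h) (t)) (k (h))) (p (w (h) (t)))) (w (p (t)) (u (f (h) (t))))) (u (f (s (p (g (h) (t))) (h)) (g (p (t)) (u (s (h) (h)))))))  →  (f (f (s (f (f (h) (t)) (k (h))) (p (w (h) (t)))) (w (p (t)) (u (f (h) (t))))) (u (f (p (g (h) (t))) (g (p (t)) (u (s (h) (h)))))))
3. (f (f (s (f (f (h) (t)) (k (h))) (p (w (h) (t)))) (w (p (t)) (u (f (h) (t))))) (u (f (p (g (h) (t))) (g (p (t)) (u (s (h) (h)))))))  →  (f (f (s (f (f (h) (t)) (k (h))) (p (w (h) (t)))) (w (p (t)) (u (f (h) (t))))) (u (f (p (g (h) (t))) (g (p (t)) (u (h))))))
normal form: (f (f (s (f (f (h) (t)) (k (h))) (p (w (h) (t)))) (w (p (t)) (u (f (h) (t))))) (u (f (p (g (h) (t))) (g (p (t)) (u (h))))))


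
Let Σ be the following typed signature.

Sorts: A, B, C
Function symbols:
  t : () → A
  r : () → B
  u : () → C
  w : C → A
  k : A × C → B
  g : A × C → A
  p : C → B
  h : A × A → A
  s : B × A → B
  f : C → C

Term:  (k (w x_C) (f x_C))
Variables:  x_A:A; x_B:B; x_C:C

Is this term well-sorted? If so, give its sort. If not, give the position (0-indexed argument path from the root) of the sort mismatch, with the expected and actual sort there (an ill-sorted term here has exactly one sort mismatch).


well-sorted; sort = B

    x_C : C
  (w x_C) : A
    x_C : C
  (f x_C) : C
(k (w x_C) (f x_C)) : B


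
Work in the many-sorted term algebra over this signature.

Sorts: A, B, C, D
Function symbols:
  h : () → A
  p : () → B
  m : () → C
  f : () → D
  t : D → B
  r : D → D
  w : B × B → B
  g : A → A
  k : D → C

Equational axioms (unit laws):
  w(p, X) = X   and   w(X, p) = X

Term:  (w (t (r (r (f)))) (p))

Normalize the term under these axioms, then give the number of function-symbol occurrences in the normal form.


1. (w (t (r (r (f)))) (p))  →  (t (r (r (f))))
normal form: (t (r (r (f))))

size = 4


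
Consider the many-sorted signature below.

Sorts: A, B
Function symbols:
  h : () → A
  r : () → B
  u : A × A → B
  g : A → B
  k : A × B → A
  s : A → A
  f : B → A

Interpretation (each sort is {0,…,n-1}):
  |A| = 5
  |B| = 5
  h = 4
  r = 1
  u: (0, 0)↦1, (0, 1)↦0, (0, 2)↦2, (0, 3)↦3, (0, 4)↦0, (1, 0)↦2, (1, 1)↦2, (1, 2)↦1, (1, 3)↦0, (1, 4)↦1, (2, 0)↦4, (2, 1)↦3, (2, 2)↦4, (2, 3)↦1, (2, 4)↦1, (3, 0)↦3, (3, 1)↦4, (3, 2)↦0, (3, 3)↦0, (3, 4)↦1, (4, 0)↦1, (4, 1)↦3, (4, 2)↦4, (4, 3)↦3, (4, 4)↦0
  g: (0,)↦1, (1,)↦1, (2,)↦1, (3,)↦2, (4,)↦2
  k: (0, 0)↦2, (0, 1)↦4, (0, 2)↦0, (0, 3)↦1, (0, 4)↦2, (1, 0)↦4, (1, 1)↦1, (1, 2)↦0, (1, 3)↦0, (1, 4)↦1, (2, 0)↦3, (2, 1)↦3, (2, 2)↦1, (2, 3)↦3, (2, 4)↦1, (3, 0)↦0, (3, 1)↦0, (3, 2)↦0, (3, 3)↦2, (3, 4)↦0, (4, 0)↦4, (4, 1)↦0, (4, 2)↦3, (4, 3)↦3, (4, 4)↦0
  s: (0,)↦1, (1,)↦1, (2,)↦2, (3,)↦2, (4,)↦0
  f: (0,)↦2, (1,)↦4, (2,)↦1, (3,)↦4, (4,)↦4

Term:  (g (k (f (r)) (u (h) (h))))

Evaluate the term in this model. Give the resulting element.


value = 2

  r = 1
  (f (r)) = f(1,) = 4
  h = 4
  h = 4
  (u (h) (h)) = u(4, 4) = 0
  (k (f (r)) (u (h) (h))) = k(4, 0) = 4
  (g (k (f (r)) (u (h) (h)))) = g(4,) = 2


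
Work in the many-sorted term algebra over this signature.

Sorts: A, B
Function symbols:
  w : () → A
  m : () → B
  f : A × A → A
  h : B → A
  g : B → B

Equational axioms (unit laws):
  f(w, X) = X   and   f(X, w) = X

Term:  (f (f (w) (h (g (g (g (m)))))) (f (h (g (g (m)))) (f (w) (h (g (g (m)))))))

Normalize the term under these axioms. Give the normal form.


normal form = (f (h (g (g (g (m))))) (f (h (g (g (m)))) (h (g (g (m))))))

1. (f (f (w) (h (g (g (g (m)))))) (f (h (g (g (m)))) (f (w) (h (g (g (m)))))))  →  (f (h (g (g (g (m))))) (f (h (g (g (m)))) (f (w) (h (g (g (m)))))))
2. (f (h (g (g (g (m))))) (f (h (g (g (m)))) (f (w) (h (g (g (m)))))))  →  (f (h (g (g (g (m))))) (f (h (g (g (m)))) (h (g (g (m))))))


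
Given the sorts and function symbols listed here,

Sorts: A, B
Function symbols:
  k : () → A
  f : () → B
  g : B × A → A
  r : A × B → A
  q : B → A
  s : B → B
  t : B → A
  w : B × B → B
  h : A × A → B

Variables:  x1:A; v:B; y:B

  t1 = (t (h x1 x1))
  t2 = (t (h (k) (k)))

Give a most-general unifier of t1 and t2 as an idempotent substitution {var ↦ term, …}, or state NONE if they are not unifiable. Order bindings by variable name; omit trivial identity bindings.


{x1 ↦ (k)}


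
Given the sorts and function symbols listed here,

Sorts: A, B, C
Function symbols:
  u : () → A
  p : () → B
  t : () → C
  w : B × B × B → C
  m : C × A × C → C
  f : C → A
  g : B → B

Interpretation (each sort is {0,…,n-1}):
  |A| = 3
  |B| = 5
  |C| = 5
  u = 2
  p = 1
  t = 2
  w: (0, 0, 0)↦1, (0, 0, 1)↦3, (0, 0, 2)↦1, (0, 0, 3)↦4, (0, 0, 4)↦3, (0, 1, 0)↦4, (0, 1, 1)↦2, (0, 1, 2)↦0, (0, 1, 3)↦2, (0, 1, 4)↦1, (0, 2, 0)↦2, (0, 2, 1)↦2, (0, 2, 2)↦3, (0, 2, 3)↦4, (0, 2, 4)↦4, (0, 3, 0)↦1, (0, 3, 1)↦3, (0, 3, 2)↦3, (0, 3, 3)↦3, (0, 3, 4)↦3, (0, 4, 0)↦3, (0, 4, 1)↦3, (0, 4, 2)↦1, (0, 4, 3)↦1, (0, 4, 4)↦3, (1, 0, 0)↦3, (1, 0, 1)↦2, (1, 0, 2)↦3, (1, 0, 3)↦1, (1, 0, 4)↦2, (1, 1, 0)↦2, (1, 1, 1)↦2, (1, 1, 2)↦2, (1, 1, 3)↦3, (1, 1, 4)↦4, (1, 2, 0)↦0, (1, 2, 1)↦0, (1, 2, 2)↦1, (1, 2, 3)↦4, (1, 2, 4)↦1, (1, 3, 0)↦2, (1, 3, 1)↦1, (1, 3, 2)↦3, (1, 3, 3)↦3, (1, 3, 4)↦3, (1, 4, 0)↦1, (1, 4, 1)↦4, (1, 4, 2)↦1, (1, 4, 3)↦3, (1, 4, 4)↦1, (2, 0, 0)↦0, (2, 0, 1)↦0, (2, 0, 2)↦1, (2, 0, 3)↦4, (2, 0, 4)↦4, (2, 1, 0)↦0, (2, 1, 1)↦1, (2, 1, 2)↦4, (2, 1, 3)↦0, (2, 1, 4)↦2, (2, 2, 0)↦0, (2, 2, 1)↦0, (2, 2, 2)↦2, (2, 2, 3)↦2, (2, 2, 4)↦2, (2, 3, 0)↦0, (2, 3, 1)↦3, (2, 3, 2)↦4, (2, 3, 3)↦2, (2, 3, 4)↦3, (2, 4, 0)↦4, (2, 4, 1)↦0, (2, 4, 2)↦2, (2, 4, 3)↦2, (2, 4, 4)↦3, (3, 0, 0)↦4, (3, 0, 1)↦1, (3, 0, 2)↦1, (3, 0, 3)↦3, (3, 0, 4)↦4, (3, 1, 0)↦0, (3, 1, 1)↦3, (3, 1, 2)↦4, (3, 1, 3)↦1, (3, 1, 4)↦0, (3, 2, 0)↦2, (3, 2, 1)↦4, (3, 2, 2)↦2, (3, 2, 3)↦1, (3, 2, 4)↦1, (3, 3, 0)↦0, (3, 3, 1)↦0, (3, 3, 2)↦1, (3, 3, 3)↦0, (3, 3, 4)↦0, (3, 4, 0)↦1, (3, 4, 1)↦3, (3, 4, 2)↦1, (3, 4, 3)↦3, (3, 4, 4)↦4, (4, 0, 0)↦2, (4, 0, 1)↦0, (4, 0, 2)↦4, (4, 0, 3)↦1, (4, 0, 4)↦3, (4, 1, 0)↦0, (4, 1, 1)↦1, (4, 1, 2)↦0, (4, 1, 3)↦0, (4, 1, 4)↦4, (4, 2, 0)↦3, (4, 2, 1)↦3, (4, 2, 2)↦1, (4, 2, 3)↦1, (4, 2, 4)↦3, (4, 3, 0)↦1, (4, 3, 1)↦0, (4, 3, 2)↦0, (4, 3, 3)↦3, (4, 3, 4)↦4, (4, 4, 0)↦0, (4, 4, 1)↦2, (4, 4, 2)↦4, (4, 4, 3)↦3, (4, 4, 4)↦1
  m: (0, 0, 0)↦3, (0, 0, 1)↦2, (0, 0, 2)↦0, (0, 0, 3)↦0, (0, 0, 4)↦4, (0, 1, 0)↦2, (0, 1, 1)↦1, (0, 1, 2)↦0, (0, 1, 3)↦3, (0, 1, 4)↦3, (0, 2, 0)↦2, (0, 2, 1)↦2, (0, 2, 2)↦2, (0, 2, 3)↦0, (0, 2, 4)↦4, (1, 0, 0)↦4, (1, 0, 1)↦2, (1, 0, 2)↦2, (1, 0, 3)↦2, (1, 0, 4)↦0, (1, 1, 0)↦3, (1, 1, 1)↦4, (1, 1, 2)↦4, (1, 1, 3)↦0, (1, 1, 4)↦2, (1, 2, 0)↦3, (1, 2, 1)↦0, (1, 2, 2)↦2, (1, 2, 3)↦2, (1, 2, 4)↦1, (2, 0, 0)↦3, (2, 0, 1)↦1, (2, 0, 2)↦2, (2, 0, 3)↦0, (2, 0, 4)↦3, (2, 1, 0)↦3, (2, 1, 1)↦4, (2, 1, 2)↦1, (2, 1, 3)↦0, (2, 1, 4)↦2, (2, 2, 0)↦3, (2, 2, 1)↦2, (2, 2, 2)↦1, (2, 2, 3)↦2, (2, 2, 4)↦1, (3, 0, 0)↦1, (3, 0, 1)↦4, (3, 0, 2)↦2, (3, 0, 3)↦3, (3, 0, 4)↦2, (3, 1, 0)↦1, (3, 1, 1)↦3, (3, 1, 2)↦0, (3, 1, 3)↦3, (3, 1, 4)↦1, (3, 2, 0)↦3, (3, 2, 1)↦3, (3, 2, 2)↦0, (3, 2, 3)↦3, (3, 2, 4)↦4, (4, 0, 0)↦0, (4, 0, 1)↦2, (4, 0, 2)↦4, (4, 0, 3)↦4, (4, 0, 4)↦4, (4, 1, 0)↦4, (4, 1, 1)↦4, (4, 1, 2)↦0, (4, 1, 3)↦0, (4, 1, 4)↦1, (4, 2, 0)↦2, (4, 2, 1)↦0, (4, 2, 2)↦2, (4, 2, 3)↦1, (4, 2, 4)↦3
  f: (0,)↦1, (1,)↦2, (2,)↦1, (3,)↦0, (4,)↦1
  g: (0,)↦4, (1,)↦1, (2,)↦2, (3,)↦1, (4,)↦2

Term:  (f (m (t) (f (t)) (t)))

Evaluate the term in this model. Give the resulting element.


  t = 2
  t = 2
  (f (t)) = f(2,) = 1
  t = 2
  (m (t) (f (t)) (t)) = m(2, 1, 2) = 1
  (f (m (t) (f (t)) (t))) = f(1,) = 2

value = 2


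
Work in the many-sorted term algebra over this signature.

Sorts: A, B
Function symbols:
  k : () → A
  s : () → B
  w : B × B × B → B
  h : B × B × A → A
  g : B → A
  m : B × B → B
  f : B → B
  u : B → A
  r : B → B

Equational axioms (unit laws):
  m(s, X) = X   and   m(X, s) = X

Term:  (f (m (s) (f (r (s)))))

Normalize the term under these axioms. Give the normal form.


1. (f (m (s) (f (r (s)))))  →  (f (f (r (s))))

normal form = (f (f (r (s))))


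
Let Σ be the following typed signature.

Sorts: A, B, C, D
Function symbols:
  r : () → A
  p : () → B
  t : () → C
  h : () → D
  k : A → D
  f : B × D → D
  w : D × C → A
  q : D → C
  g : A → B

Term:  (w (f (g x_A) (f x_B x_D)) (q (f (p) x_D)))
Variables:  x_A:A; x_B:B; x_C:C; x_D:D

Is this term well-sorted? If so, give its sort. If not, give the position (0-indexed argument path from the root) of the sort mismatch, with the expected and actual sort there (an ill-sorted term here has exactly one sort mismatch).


well-sorted; sort = A

      x_A : A
    (g x_A) : B
      x_B : B
      x_D : D
    (f x_B x_D) : D
  (f (g x_A) (f x_B x_D)) : D
      (p) : B
      x_D : D
    (f (p) x_D) : D
  (q (f (p) x_D)) : C
(w (f (g x_A) (f x_B x_D)) (q (f (p) x_D))) : A


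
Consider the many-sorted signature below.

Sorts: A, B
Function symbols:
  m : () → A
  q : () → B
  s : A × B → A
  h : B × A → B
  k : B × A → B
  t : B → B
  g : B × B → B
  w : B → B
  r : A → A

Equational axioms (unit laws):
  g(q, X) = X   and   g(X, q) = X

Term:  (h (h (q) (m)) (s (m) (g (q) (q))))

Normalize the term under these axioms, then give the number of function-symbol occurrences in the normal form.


size = 7

1. (h (h (q) (m)) (s (m) (g (q) (q))))  →  (h (h (q) (m)) (s (m) (q)))
normal form: (h (h (q) (m)) (s (m) (q)))


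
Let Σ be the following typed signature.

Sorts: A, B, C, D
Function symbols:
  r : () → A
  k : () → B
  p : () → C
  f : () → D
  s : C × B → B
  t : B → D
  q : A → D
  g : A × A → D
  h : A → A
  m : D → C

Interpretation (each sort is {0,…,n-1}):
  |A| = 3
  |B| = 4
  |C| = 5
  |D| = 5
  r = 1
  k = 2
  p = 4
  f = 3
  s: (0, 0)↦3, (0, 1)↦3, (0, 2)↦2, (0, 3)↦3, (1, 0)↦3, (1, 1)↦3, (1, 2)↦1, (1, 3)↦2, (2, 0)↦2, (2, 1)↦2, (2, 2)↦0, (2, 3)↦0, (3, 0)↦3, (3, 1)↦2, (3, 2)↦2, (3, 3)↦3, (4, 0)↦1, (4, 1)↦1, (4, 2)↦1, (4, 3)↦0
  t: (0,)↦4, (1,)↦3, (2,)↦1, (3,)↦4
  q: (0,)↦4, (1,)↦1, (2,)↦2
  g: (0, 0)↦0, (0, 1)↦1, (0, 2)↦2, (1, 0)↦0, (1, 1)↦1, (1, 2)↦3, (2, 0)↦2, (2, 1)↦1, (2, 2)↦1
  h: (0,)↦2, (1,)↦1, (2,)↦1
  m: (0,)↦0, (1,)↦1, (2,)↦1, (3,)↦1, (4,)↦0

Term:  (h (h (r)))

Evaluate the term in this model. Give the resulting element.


  r = 1
  (h (r)) = h(1,) = 1
  (h (h (r))) = h(1,) = 1

value = 1


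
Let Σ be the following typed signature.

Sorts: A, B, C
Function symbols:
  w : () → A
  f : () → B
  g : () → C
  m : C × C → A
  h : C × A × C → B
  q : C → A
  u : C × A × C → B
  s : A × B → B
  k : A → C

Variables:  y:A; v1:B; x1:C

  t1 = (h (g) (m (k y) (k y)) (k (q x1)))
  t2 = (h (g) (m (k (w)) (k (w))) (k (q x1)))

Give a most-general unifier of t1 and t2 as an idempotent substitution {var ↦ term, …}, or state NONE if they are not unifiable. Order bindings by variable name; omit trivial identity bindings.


{y ↦ (w)}


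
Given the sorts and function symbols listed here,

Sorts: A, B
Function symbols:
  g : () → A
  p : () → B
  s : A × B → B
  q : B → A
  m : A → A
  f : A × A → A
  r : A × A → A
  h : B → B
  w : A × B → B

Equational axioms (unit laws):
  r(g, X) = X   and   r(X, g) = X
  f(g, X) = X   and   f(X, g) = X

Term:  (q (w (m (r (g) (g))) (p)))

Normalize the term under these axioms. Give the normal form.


1. (q (w (m (r (g) (g))) (p)))  →  (q (w (m (g)) (p)))

normal form = (q (w (m (g)) (p)))


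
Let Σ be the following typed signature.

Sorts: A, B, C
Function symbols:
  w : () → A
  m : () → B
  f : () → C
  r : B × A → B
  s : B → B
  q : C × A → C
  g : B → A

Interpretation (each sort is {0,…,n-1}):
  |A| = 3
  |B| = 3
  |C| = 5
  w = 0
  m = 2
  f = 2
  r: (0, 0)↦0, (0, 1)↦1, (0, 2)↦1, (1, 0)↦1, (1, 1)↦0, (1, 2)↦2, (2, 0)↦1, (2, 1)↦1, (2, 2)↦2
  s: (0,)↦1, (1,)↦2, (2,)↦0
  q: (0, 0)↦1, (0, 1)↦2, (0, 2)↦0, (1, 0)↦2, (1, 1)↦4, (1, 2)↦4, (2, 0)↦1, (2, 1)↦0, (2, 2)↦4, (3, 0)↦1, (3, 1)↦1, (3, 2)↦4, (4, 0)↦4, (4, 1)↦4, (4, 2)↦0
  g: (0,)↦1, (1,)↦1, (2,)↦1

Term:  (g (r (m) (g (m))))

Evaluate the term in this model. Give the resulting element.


  m = 2
  m = 2
  (g (m)) = g(2,) = 1
  (r (m) (g (m))) = r(2, 1) = 1
  (g (r (m) (g (m)))) = g(1,) = 1

value = 1


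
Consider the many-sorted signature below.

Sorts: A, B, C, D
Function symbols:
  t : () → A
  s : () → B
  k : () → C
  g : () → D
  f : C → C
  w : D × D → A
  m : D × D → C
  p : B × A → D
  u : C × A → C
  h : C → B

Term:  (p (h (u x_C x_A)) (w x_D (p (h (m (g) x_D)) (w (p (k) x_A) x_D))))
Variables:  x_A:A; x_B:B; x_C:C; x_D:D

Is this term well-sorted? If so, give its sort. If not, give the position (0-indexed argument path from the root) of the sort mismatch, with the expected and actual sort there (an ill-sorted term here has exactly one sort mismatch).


ill-sorted at position [1, 1, 1, 0, 0]: expected B, got C

      x_C : C
      x_A : A
    (u x_C x_A) : C
  (h (u x_C x_A)) : B
    x_D : D
          (g) : D
          x_D : D
        (m (g) x_D) : C
      (h (m (g) x_D)) : B
          (k) : C
          x_A : A
        (p (k) x_A) : ✗ arg 0 at [1, 1, 1, 0, 0] has sort C, expected B
        x_D : D


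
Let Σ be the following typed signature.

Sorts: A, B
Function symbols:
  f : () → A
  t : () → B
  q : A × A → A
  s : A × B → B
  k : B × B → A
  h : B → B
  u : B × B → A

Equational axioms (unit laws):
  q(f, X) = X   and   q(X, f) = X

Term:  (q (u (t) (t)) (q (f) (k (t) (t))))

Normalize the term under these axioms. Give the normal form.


1. (q (u (t) (t)) (q (f) (k (t) (t))))  →  (q (u (t) (t)) (k (t) (t)))

normal form = (q (u (t) (t)) (k (t) (t)))


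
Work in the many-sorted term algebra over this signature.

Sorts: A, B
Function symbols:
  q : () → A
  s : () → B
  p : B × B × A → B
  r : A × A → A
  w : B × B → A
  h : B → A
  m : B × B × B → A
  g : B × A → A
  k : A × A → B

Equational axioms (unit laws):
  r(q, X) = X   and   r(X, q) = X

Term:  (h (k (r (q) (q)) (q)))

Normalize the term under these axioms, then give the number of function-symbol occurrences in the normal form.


size = 4

1. (h (k (r (q) (q)) (q)))  →  (h (k (q) (q)))
normal form: (h (k (q) (q)))


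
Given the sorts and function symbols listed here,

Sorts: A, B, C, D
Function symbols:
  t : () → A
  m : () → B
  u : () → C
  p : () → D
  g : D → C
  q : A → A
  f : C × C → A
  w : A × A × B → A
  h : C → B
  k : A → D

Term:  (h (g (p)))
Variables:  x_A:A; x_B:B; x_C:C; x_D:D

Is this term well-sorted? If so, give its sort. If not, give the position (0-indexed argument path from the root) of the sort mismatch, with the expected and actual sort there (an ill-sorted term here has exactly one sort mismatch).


    (p) : D
  (g (p)) : C
(h (g (p))) : B

well-sorted; sort = B


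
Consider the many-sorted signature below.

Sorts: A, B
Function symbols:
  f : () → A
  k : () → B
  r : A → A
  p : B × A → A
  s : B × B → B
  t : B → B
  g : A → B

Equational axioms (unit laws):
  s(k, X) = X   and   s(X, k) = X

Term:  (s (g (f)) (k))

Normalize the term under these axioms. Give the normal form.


normal form = (g (f))

1. (s (g (f)) (k))  →  (g (f))


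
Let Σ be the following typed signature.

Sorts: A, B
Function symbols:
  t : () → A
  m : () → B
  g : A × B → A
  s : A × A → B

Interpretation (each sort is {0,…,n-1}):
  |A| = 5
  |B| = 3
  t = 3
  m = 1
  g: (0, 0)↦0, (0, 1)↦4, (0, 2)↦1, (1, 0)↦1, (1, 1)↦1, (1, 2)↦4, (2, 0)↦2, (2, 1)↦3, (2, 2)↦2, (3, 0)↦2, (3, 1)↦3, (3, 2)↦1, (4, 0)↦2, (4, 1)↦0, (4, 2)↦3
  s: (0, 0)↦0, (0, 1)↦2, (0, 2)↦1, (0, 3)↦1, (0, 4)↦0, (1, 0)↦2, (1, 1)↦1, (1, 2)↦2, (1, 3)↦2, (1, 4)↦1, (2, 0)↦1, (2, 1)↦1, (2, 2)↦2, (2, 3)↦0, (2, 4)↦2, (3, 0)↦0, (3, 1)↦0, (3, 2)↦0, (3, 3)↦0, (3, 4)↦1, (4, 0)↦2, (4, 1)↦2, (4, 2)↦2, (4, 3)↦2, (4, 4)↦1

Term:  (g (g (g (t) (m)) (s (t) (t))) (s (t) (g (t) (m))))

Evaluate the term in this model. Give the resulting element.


  t = 3
  m = 1
  (g (t) (m)) = g(3, 1) = 3
  t = 3
  t = 3
  (s (t) (t)) = s(3, 3) = 0
  (g (g (t) (m)) (s (t) (t))) = g(3, 0) = 2
  t = 3
  t = 3
  m = 1
  (g (t) (m)) = g(3, 1) = 3
  (s (t) (g (t) (m))) = s(3, 3) = 0
  (g (g (g (t) (m)) (s (t) (t))) (s (t) (g (t) (m)))) = g(2, 0) = 2

value = 2


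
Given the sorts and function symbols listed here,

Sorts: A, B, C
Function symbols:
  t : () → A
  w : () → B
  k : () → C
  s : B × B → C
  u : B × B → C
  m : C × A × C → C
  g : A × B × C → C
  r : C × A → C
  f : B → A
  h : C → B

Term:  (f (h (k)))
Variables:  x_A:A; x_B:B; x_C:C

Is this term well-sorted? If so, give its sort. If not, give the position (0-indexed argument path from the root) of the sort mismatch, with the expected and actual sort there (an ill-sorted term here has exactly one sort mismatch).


well-sorted; sort = A

    (k) : C
  (h (k)) : B
(f (h (k))) : A


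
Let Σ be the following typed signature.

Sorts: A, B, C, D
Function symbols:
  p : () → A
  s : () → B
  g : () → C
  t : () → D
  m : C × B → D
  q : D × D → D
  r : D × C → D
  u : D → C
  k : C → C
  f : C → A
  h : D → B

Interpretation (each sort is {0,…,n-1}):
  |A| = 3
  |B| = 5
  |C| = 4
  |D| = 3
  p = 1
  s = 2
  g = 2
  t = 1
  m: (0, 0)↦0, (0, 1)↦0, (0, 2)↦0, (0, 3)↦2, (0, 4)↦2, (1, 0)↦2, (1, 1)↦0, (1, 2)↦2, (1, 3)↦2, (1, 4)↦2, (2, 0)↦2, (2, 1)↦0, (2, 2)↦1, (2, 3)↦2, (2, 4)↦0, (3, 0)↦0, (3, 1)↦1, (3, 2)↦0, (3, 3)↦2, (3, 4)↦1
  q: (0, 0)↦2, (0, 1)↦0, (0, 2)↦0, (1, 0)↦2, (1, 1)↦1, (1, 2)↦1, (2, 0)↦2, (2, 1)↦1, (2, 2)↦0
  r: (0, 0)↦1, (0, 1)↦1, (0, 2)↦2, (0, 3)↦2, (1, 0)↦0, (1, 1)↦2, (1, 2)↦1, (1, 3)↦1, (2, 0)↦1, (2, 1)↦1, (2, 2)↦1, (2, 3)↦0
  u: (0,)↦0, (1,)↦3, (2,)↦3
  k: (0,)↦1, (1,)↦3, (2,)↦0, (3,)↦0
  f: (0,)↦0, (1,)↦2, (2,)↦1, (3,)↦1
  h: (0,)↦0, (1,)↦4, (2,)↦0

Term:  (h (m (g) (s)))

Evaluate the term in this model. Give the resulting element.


value = 4

  g = 2
  s = 2
  (m (g) (s)) = m(2, 2) = 1
  (h (m (g) (s))) = h(1,) = 4


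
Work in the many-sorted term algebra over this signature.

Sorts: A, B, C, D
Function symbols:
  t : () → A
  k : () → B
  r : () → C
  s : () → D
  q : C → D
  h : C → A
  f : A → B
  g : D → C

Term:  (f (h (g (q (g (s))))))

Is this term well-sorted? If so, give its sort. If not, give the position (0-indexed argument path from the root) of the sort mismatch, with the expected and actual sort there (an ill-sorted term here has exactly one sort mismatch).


well-sorted; sort = B

          (s) : D
        (g (s)) : C
      (q (g (s))) : D
    (g (q (g (s)))) : C
  (h (g (q (g (s))))) : A
(f (h (g (q (g (s)))))) : B


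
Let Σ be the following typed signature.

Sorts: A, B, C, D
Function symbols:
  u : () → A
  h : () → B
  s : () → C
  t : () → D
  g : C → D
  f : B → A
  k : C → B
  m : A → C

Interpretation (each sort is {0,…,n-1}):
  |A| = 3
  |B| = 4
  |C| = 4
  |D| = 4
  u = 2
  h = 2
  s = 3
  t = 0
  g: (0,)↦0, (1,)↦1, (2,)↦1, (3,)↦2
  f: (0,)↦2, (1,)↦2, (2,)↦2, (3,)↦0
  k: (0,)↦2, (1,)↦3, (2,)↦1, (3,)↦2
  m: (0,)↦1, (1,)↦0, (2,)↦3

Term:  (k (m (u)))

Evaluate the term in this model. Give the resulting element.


  u = 2
  (m (u)) = m(2,) = 3
  (k (m (u))) = k(3,) = 2

value = 2


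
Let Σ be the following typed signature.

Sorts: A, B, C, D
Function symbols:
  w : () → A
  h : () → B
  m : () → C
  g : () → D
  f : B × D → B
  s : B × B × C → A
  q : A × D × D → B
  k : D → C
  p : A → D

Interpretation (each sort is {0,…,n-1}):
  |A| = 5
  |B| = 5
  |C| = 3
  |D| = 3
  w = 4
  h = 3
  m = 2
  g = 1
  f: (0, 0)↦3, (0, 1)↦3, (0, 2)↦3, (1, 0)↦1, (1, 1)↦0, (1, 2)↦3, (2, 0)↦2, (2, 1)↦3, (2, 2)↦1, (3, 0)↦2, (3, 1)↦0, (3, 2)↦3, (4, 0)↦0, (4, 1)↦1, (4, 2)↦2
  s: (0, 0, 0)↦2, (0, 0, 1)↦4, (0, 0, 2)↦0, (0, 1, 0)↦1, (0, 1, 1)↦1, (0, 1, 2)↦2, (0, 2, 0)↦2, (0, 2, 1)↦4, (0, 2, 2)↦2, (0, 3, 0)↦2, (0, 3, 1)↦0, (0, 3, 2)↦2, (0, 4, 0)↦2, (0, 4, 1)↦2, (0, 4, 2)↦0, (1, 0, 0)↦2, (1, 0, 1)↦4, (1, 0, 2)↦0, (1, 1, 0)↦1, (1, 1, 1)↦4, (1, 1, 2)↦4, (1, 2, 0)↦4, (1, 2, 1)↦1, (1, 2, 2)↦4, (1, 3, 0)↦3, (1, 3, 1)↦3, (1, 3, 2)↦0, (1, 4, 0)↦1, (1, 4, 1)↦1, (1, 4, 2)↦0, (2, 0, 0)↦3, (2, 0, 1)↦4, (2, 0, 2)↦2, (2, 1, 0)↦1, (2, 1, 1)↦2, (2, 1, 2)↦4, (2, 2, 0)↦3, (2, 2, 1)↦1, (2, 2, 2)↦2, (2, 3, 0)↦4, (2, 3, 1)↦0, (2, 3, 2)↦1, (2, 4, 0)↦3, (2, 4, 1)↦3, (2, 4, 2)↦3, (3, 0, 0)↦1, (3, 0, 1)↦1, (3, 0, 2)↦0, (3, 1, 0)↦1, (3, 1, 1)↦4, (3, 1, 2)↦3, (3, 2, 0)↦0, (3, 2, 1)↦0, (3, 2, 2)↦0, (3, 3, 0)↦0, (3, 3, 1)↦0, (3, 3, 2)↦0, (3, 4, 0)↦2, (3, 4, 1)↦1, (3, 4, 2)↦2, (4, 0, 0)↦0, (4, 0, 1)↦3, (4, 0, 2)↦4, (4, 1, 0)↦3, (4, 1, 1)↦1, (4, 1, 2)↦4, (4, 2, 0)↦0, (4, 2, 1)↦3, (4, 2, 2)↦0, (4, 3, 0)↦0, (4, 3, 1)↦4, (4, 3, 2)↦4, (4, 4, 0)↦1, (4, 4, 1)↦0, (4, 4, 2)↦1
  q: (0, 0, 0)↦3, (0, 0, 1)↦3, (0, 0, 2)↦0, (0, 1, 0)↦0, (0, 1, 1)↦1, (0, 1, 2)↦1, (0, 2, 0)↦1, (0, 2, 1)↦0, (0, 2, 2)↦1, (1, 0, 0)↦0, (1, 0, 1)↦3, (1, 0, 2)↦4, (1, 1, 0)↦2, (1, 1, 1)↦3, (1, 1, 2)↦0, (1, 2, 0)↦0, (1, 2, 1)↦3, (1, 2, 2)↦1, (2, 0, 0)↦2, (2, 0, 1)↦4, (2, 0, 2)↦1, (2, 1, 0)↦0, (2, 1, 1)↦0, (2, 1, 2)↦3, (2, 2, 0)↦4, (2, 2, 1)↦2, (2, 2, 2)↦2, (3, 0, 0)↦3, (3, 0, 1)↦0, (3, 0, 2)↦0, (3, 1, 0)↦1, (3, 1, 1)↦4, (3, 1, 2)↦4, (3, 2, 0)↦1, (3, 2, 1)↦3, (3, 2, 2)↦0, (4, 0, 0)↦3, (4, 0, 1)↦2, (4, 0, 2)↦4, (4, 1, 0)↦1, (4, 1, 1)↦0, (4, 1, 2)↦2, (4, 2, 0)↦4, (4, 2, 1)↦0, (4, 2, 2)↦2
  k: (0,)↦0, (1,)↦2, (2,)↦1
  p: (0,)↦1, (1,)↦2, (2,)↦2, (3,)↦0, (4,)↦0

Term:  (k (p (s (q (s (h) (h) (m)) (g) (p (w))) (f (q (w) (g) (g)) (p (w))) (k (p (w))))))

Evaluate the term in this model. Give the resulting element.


  h = 3
  h = 3
  m = 2
  (s (h) (h) (m)) = s(3, 3, 2) = 0
  g = 1
  w = 4
  (p (w)) = p(4,) = 0
  (q (s (h) (h) (m)) (g) (p (w))) = q(0, 1, 0) = 0
  w = 4
  g = 1
  g = 1
  (q (w) (g) (g)) = q(4, 1, 1) = 0
  w = 4
  (p (w)) = p(4,) = 0
  (f (q (w) (g) (g)) (p (w))) = f(0, 0) = 3
  w = 4
  (p (w)) = p(4,) = 0
  (k (p (w))) = k(0,) = 0
  (s (q (s (h) (h) (m)) (g) (p (w))) (f (q (w) (g) (g)) (p (w))) (k (p (w)))) = s(0, 3, 0) = 2
  (p (s (q (s (h) (h) (m)) (g) (p (w))) (f (q (w) (g) (g)) (p (w))) (k (p (w))))) = p(2,) = 2
  (k (p (s (q (s (h) (h) (m)) (g) (p (w))) (f (q (w) (g) (g)) (p (w))) (k (p (w)))))) = k(2,) = 1

value = 1


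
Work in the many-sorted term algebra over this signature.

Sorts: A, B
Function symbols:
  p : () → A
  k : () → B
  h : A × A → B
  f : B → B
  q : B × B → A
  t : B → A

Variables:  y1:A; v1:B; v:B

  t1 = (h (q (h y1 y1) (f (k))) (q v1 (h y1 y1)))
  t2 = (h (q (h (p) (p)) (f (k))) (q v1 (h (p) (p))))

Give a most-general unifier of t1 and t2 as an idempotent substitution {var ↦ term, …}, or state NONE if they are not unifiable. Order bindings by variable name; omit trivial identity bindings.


{y1 ↦ (p)}


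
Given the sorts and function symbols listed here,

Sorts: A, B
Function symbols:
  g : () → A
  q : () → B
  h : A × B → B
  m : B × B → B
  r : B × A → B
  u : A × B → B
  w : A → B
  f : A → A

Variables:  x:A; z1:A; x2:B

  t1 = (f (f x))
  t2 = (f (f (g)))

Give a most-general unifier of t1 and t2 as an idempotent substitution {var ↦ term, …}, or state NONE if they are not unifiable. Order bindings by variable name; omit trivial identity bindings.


{x ↦ (g)}


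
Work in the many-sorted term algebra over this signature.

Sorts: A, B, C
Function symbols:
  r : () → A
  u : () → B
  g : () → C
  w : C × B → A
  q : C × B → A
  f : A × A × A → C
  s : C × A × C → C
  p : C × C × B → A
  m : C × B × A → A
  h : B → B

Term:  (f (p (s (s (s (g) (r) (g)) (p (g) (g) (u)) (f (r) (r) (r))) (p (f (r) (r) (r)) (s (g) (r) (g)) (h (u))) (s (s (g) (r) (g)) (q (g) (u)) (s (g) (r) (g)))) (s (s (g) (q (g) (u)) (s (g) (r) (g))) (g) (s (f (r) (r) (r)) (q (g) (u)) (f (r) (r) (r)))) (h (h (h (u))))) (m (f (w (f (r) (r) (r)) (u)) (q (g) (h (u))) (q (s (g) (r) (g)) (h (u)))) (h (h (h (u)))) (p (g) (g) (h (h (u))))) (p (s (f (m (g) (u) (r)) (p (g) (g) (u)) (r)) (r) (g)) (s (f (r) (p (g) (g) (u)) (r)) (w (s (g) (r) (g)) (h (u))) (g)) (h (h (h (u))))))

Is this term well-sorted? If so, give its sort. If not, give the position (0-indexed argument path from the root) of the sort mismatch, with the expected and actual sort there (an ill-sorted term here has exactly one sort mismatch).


ill-sorted at position [0, 1, 1]: expected A, got C

          (g) : C
          (r) : A
          (g) : C
        (s (g) (r) (g)) : C
          (g) : C
          (g) : C
          (u) : B
        (p (g) (g) (u)) : A
          (r) : A
          (r) : A
          (r) : A
        (f (r) (r) (r)) : C
      (s (s (g) (r) (g)) (p (g) (g) (u)) (f (r) (r) (r))) : C
          (r) : A
          (r) : A
          (r) : A
        (f (r) (r) (r)) : C
          (g) : C
          (r) : A
          (g) : C
        (s (g) (r) (g)) : C
          (u) : B
        (h (u)) : B
      (p (f (r) (r) (r)) (s (g) (r) (g)) (h (u))) : A
          (g) : C
          (r) : A
          (g) : C
        (s (g) (r) (g)) : C
          (g) : C
          (u) : B
        (q (g) (u)) : A
          (g) : C
          (r) : A
          (g) : C
        (s (g) (r) (g)) : C
      (s (s (g) (r) (g)) (q (g) (u)) (s (g) (r) (g))) : C
    (s (s (s (g) (r) (g)) (p (g) (g) (u)) (f (r) (r) (r))) (p (f (r) (r) (r)) (s (g) (r) (g)) (h (u))) (s (s (g) (r) (g)) (q (g) (u)) (s (g) (r) (g)))) : C
        (g) : C
          (g) : C
          (u) : B
        (q (g) (u)) : A
          (g) : C
          (r) : A
          (g) : C
        (s (g) (r) (g)) : C
      (s (g) (q (g) (u)) (s (g) (r) (g))) : C
      (g) : C
          (r) : A
          (r) : A
          (r) : A
        (f (r) (r) (r)) : C
          (g) : C
          (u) : B
        (q (g) (u)) : A
          (r) : A
          (r) : A
          (r) : A
        (f (r) (r) (r)) : C
      (s (f (r) (r) (r)) (q (g) (u)) (f (r) (r) (r))) : C
    (s (s (g) (q (g) (u)) (s (g) (r) (g))) (g) (s (f (r) (r) (r)) (q (g) (u)) (f (r) (r) (r)))) : ✗ arg 1 at [0, 1, 1] has sort C, expected A
          (u) : B
        (h (u)) : B
      (h (h (u))) : B
    (h (h (h (u)))) : B
          (r) : A
          (r) : A
          (r) : A
        (f (r) (r) (r)) : C
        (u) : B
      (w (f (r) (r) (r)) (u)) : A
        (g) : C
          (u) : B
        (h (u)) : B
      (q (g) (h (u))) : A
          (g) : C
          (r) : A
          (g) : C
        (s (g) (r) (g)) : C
          (u) : B
        (h (u)) : B
      (q (s (g) (r) (g)) (h (u))) : A
    (f (w (f (r) (r) (r)) (u)) (q (g) (h (u))) (q (s (g) (r) (g)) (h (u)))) : C
          (u) : B
        (h (u)) : B
      (h (h (u))) : B
    (h (h (h (u)))) : B
      (g) : C
      (g) : C
          (u) : B
        (h (u)) : B
      (h (h (u))) : B
    (p (g) (g) (h (h (u)))) : A
  (m (f (w (f (r) (r) (r)) (u)) (q (g) (h (u))) (q (s (g) (r) (g)) (h (u)))) (h (h (h (u)))) (p (g) (g) (h (h (u))))) : A
          (g) : C
          (u) : B
          (r) : A
        (m (g) (u) (r)) : A
          (g) : C
          (g) : C
          (u) : B
        (p (g) (g) (u)) : A
        (r) : A
      (f (m (g) (u) (r)) (p (g) (g) (u)) (r)) : C
      (r) : A
      (g) : C
    (s (f (m (g) (u) (r)) (p (g) (g) (u)) (r)) (r) (g)) : C
        (r) : A
          (g) : C
          (g) : C
          (u) : B
        (p (g) (g) (u)) : A
        (r) : A
      (f (r) (p (g) (g) (u)) (r)) : C
          (g) : C
          (r) : A
          (g) : C
        (s (g) (r) (g)) : C
          (u) : B
        (h (u)) : B
      (w (s (g) (r) (g)) (h (u))) : A
      (g) : C
    (s (f (r) (p (g) (g) (u)) (r)) (w (s (g) (r) (g)) (h (u))) (g)) : C
          (u) : B
        (h (u)) : B
      (h (h (u))) : B
    (h (h (h (u)))) : B
  (p (s (f (m (g) (u) (r)) (p (g) (g) (u)) (r)) (r) (g)) (s (f (r) (p (g) (g) (u)) (r)) (w (s (g) (r) (g)) (h (u))) (g)) (h (h (h (u))))) : A


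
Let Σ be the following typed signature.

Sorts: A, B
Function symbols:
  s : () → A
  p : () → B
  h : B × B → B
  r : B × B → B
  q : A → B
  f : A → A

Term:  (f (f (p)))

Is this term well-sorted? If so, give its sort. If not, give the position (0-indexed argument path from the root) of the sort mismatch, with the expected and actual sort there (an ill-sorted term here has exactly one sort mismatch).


    (p) : B
  (f (p)) : ✗ arg 0 at [0, 0] has sort B, expected A

ill-sorted at position [0, 0]: expected A, got B


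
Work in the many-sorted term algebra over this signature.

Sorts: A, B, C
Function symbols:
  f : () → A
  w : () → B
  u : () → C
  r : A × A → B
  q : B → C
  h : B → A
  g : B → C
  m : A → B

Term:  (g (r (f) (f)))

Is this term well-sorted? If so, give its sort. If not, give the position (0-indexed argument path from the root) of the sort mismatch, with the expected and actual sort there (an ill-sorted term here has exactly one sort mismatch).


well-sorted; sort = C

    (f) : A
    (f) : A
  (r (f) (f)) : B
(g (r (f) (f))) : C
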